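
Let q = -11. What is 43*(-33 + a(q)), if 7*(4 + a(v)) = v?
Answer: -11610/7 ≈ -1658.6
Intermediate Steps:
a(v) = -4 + v/7
43*(-33 + a(q)) = 43*(-33 + (-4 + (1/7)*(-11))) = 43*(-33 + (-4 - 11/7)) = 43*(-33 - 39/7) = 43*(-270/7) = -11610/7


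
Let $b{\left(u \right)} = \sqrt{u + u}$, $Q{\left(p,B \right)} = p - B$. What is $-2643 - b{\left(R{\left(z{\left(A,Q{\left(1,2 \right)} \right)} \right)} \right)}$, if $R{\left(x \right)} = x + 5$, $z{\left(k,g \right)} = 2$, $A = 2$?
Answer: $-2643 - \sqrt{14} \approx -2646.7$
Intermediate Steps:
$R{\left(x \right)} = 5 + x$
$b{\left(u \right)} = \sqrt{2} \sqrt{u}$ ($b{\left(u \right)} = \sqrt{2 u} = \sqrt{2} \sqrt{u}$)
$-2643 - b{\left(R{\left(z{\left(A,Q{\left(1,2 \right)} \right)} \right)} \right)} = -2643 - \sqrt{2} \sqrt{5 + 2} = -2643 - \sqrt{2} \sqrt{7} = -2643 - \sqrt{14}$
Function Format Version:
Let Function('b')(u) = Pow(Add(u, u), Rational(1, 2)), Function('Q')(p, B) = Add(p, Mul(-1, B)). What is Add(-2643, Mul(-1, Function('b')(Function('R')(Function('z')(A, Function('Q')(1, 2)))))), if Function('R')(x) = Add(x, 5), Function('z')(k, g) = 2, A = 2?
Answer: Add(-2643, Mul(-1, Pow(14, Rational(1, 2)))) ≈ -2646.7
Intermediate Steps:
Function('R')(x) = Add(5, x)
Function('b')(u) = Mul(Pow(2, Rational(1, 2)), Pow(u, Rational(1, 2))) (Function('b')(u) = Pow(Mul(2, u), Rational(1, 2)) = Mul(Pow(2, Rational(1, 2)), Pow(u, Rational(1, 2))))
Add(-2643, Mul(-1, Function('b')(Function('R')(Function('z')(A, Function('Q')(1, 2)))))) = Add(-2643, Mul(-1, Mul(Pow(2, Rational(1, 2)), Pow(Add(5, 2), Rational(1, 2))))) = Add(-2643, Mul(-1, Mul(Pow(2, Rational(1, 2)), Pow(7, Rational(1, 2))))) = Add(-2643, Mul(-1, Pow(14, Rational(1, 2))))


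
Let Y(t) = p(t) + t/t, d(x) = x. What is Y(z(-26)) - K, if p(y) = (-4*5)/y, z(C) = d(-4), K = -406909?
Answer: 406915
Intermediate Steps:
z(C) = -4
p(y) = -20/y
Y(t) = 1 - 20/t (Y(t) = -20/t + t/t = -20/t + 1 = 1 - 20/t)
Y(z(-26)) - K = (-20 - 4)/(-4) - 1*(-406909) = -1/4*(-24) + 406909 = 6 + 406909 = 406915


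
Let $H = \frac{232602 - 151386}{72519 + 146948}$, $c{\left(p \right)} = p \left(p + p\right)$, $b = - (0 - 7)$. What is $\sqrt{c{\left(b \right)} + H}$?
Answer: $\frac{\sqrt{4738069112594}}{219467} \approx 9.9182$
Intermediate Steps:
$b = 7$ ($b = \left(-1\right) \left(-7\right) = 7$)
$c{\left(p \right)} = 2 p^{2}$ ($c{\left(p \right)} = p 2 p = 2 p^{2}$)
$H = \frac{81216}{219467} \approx 0.37006$
$\sqrt{c{\left(b \right)} + H} = \sqrt{2 \cdot 7^{2} + \frac{81216}{219467}} = \sqrt{2 \cdot 49 + \frac{81216}{219467}} = \sqrt{98 + \frac{81216}{219467}} = \sqrt{\frac{21588982}{219467}} = \frac{\sqrt{4738069112594}}{219467}$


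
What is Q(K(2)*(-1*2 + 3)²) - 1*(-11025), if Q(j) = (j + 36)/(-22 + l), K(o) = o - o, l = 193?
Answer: 209479/19 ≈ 11025.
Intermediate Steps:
K(o) = 0
Q(j) = 4/19 + j/171 (Q(j) = (j + 36)/(-22 + 193) = (36 + j)/171 = 4/19 + j/171)
Q(K(2)*(-1*2 + 3)²) - 1*(-11025) = (4/19 + (0*(-1*2 + 3)²)/171) - 1*(-11025) = (4/19 + (0*(-2 + 3)²)/171) + 11025 = (4/19 + (0*1²)/171) + 11025 = (4/19 + (0*1)/171) + 11025 = (4/19 + (1/171)*0) + 11025 = (4/19 + 0) + 11025 = 4/19 + 11025 = 209479/19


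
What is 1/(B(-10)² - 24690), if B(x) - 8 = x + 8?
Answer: -1/24654 ≈ -4.0561e-5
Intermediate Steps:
B(x) = 16 + x (B(x) = 8 + (x + 8) = 8 + (8 + x) = 16 + x)
1/(B(-10)² - 24690) = 1/((16 - 10)² - 24690) = 1/(6² - 24690) = 1/(36 - 24690) = 1/(-24654) = -1/24654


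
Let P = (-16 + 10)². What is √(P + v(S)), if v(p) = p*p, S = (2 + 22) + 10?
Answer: 2*√298 ≈ 34.525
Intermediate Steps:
P = 36 (P = (-6)² = 36)
S = 34 (S = 24 + 10 = 34)
v(p) = p²
√(P + v(S)) = √(36 + 34²) = √(36 + 1156) = √1192 = 2*√298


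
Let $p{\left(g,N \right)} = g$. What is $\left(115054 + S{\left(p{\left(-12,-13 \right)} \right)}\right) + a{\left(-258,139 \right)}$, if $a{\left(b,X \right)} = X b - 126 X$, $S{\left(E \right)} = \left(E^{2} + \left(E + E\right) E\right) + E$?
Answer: $62098$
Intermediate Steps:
$S{\left(E \right)} = E + 3 E^{2}$ ($S{\left(E \right)} = \left(E^{2} + 2 E E\right) + E = \left(E^{2} + 2 E^{2}\right) + E = 3 E^{2} + E = E + 3 E^{2}$)
$a{\left(b,X \right)} = - 126 X + X b$
$\left(115054 + S{\left(p{\left(-12,-13 \right)} \right)}\right) + a{\left(-258,139 \right)} = \left(115054 - 12 \left(1 + 3 \left(-12\right)\right)\right) + 139 \left(-126 - 258\right) = \left(115054 - 12 \left(1 - 36\right)\right) + 139 \left(-384\right) = \left(115054 - -420\right) - 53376 = \left(115054 + 420\right) - 53376 = 115474 - 53376 = 62098$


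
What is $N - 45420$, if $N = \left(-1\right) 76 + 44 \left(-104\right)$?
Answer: $-50072$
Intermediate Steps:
$N = -4652$ ($N = -76 - 4576 = -4652$)
$N - 45420 = -4652 - 45420 = -50072$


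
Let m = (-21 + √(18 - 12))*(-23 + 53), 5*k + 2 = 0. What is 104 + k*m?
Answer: 356 - 12*√6 ≈ 326.61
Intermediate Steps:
k = -⅖ (k = -⅖ + (⅕)*0 = -⅖ + 0 = -⅖ ≈ -0.40000)
m = -630 + 30*√6 (m = (-21 + √6)*30 = -630 + 30*√6 ≈ -556.52)
104 + k*m = 104 - 2*(-630 + 30*√6)/5 = 104 + (252 - 12*√6) = 356 - 12*√6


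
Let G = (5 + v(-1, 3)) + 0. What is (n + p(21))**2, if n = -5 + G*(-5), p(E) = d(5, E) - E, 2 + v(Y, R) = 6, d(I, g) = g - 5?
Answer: 3025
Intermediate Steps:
d(I, g) = -5 + g
v(Y, R) = 4 (v(Y, R) = -2 + 6 = 4)
G = 9 (G = (5 + 4) + 0 = 9 + 0 = 9)
p(E) = -5 (p(E) = (-5 + E) - E = -5)
n = -50 (n = -5 + 9*(-5) = -5 - 45 = -50)
(n + p(21))**2 = (-50 - 5)**2 = (-55)**2 = 3025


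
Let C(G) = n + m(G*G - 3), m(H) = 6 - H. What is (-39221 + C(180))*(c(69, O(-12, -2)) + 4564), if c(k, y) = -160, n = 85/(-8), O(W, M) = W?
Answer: -630852081/2 ≈ -3.1543e+8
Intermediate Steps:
n = -85/8 (n = 85*(-⅛) = -85/8 ≈ -10.625)
C(G) = -13/8 - G² (C(G) = -85/8 + (6 - (G*G - 3)) = -85/8 + (6 - (G² - 3)) = -85/8 + (6 - (-3 + G²)) = -85/8 + (6 + (3 - G²)) = -85/8 + (9 - G²) = -13/8 - G²)
(-39221 + C(180))*(c(69, O(-12, -2)) + 4564) = (-39221 + (-13/8 - 1*180²))*(-160 + 4564) = (-39221 + (-13/8 - 1*32400))*4404 = (-39221 + (-13/8 - 32400))*4404 = (-39221 - 259213/8)*4404 = -572981/8*4404 = -630852081/2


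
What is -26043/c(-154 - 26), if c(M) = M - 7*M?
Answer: -8681/360 ≈ -24.114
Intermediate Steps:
c(M) = -6*M
-26043/c(-154 - 26) = -26043*(-1/(6*(-154 - 26))) = -26043/((-6*(-180))) = -26043/1080 = -26043*1/1080 = -8681/360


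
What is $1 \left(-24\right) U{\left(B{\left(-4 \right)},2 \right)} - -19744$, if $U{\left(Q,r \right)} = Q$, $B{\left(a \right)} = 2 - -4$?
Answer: $19600$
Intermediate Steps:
$B{\left(a \right)} = 6$ ($B{\left(a \right)} = 2 + 4 = 6$)
$1 \left(-24\right) U{\left(B{\left(-4 \right)},2 \right)} - -19744 = 1 \left(-24\right) 6 - -19744 = \left(-24\right) 6 + 19744 = -144 + 19744 = 19600$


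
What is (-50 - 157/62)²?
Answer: 10608049/3844 ≈ 2759.6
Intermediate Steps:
(-50 - 157/62)² = (-3257/62)² = 10608049/3844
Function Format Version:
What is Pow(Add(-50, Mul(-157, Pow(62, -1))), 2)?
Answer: Rational(10608049, 3844) ≈ 2759.6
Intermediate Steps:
Pow(Add(-50, Mul(-157, Pow(62, -1))), 2) = Pow(Add(-50, Mul(-157, Rational(1, 62))), 2) = Pow(Add(-50, Rational(-157, 62)), 2) = Pow(Rational(-3257, 62), 2) = Rational(10608049, 3844)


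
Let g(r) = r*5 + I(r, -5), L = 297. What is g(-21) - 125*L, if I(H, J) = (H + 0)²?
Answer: -36789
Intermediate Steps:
I(H, J) = H²
g(r) = r² + 5*r (g(r) = r*5 + r² = 5*r + r² = r² + 5*r)
g(-21) - 125*L = -21*(5 - 21) - 125*297 = -21*(-16) - 37125 = 336 - 37125 = -36789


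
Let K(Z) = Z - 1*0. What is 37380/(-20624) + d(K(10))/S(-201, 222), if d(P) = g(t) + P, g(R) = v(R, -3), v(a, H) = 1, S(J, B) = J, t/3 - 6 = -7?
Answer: -1935061/1036356 ≈ -1.8672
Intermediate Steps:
t = -3 (t = 18 + 3*(-7) = 18 - 21 = -3)
g(R) = 1
K(Z) = Z (K(Z) = Z + 0 = Z)
d(P) = 1 + P
37380/(-20624) + d(K(10))/S(-201, 222) = 37380/(-20624) + (1 + 10)/(-201) = 37380*(-1/20624) + 11*(-1/201) = -9345/5156 - 11/201 = -1935061/1036356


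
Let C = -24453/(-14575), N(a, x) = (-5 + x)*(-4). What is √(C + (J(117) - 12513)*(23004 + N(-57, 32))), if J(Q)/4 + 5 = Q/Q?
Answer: 3*I*√2238335906509/265 ≈ 16937.0*I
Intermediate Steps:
J(Q) = -16 (J(Q) = -20 + 4*(Q/Q) = -20 + 4*1 = -20 + 4 = -16)
N(a, x) = 20 - 4*x
C = 2223/1325 (C = -24453*(-1/14575) = 2223/1325 ≈ 1.6777)
√(C + (J(117) - 12513)*(23004 + N(-57, 32))) = √(2223/1325 + (-16 - 12513)*(23004 + (20 - 4*32))) = √(2223/1325 - 12529*(23004 + (20 - 128))) = √(2223/1325 - 12529*(23004 - 108)) = √(2223/1325 - 12529*22896) = √(2223/1325 - 286863984) = √(-380094776577/1325) = 3*I*√2238335906509/265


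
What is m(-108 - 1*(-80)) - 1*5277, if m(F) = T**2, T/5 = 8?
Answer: -3677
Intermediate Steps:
T = 40 (T = 5*8 = 40)
m(F) = 1600 (m(F) = 40**2 = 1600)
m(-108 - 1*(-80)) - 1*5277 = 1600 - 1*5277 = 1600 - 5277 = -3677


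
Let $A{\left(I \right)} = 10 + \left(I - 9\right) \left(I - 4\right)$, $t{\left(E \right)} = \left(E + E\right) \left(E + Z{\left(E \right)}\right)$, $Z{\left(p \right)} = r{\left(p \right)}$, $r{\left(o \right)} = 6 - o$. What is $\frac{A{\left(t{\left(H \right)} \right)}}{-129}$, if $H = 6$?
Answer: $- \frac{4294}{129} \approx -33.287$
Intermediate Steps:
$Z{\left(p \right)} = 6 - p$
$t{\left(E \right)} = 12 E$ ($t{\left(E \right)} = \left(E + E\right) \left(E - \left(-6 + E\right)\right) = 2 E 6 = 12 E$)
$A{\left(I \right)} = 10 + \left(-9 + I\right) \left(-4 + I\right)$
$\frac{A{\left(t{\left(H \right)} \right)}}{-129} = \frac{46 + \left(12 \cdot 6\right)^{2} - 13 \cdot 12 \cdot 6}{-129} = \left(46 + 72^{2} - 936\right) \left(- \frac{1}{129}\right) = \left(46 + 5184 - 936\right) \left(- \frac{1}{129}\right) = 4294 \left(- \frac{1}{129}\right) = - \frac{4294}{129}$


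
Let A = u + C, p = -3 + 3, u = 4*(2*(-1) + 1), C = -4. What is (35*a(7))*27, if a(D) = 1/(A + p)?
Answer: -945/8 ≈ -118.13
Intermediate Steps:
u = -4 (u = 4*(-2 + 1) = 4*(-1) = -4)
p = 0
A = -8 (A = -4 - 4 = -8)
a(D) = -⅛ (a(D) = 1/(-8 + 0) = 1/(-8) = -⅛)
(35*a(7))*27 = (35*(-⅛))*27 = -35/8*27 = -945/8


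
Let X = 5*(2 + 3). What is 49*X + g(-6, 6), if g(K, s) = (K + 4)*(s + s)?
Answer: 1201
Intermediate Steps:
X = 25 (X = 5*5 = 25)
g(K, s) = 2*s*(4 + K) (g(K, s) = (4 + K)*(2*s) = 2*s*(4 + K))
49*X + g(-6, 6) = 49*25 + 2*6*(4 - 6) = 1225 + 2*6*(-2) = 1225 - 24 = 1201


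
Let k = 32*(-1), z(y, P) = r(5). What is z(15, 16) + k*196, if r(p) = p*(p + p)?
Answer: -6222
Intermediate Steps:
r(p) = 2*p**2 (r(p) = p*(2*p) = 2*p**2)
z(y, P) = 50 (z(y, P) = 2*5**2 = 2*25 = 50)
k = -32
z(15, 16) + k*196 = 50 - 32*196 = 50 - 6272 = -6222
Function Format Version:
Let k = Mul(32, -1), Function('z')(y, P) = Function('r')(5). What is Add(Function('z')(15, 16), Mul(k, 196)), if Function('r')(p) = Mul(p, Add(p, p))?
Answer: -6222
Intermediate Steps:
Function('r')(p) = Mul(2, Pow(p, 2)) (Function('r')(p) = Mul(p, Mul(2, p)) = Mul(2, Pow(p, 2)))
Function('z')(y, P) = 50 (Function('z')(y, P) = Mul(2, Pow(5, 2)) = Mul(2, 25) = 50)
k = -32
Add(Function('z')(15, 16), Mul(k, 196)) = Add(50, Mul(-32, 196)) = Add(50, -6272) = -6222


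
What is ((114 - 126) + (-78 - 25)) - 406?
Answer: -521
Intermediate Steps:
((114 - 126) + (-78 - 25)) - 406 = (-12 - 103) - 406 = -115 - 406 = -521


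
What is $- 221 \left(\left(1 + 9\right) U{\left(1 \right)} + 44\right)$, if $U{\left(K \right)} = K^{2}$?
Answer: $-11934$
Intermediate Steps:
$- 221 \left(\left(1 + 9\right) U{\left(1 \right)} + 44\right) = - 221 \left(\left(1 + 9\right) 1^{2} + 44\right) = - 221 \left(10 \cdot 1 + 44\right) = - 221 \left(10 + 44\right) = \left(-221\right) 54 = -11934$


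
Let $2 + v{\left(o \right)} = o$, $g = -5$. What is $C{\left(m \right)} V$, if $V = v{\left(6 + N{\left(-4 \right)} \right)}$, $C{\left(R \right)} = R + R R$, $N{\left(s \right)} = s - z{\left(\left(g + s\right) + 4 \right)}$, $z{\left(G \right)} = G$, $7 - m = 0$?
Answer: $280$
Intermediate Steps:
$m = 7$ ($m = 7 - 0 = 7 + 0 = 7$)
$N{\left(s \right)} = 1$ ($N{\left(s \right)} = s - \left(\left(-5 + s\right) + 4\right) = s - \left(-1 + s\right) = 1$)
$C{\left(R \right)} = R + R^{2}$
$v{\left(o \right)} = -2 + o$
$V = 5$ ($V = -2 + \left(6 + 1\right) = -2 + 7 = 5$)
$C{\left(m \right)} V = 7 \left(1 + 7\right) 5 = 7 \cdot 8 \cdot 5 = 56 \cdot 5 = 280$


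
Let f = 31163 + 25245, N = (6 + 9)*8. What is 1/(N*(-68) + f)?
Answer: 1/48248 ≈ 2.0726e-5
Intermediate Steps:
N = 120 (N = 15*8 = 120)
f = 56408
1/(N*(-68) + f) = 1/(120*(-68) + 56408) = 1/(-8160 + 56408) = 1/48248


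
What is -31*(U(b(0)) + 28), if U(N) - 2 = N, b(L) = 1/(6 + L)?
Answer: -5611/6 ≈ -935.17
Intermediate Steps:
U(N) = 2 + N
-31*(U(b(0)) + 28) = -31*((2 + 1/(6 + 0)) + 28) = -31*((2 + 1/6) + 28) = -31*(13/6 + 28) = -31*181/6 = -5611/6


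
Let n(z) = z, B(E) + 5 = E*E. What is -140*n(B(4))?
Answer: -1540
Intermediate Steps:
B(E) = -5 + E² (B(E) = -5 + E*E = -5 + E²)
-140*n(B(4)) = -140*(-5 + 4²) = -140*(-5 + 16) = -140*11 = -1540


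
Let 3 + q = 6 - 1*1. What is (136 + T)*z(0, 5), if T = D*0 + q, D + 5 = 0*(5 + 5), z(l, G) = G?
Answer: 690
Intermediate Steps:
q = 2 (q = -3 + (6 - 1*1) = -3 + (6 - 1) = -3 + 5 = 2)
D = -5 (D = -5 + 0*(5 + 5) = -5 + 0*10 = -5 + 0 = -5)
T = 2 (T = -5*0 + 2 = 0 + 2 = 2)
(136 + T)*z(0, 5) = (136 + 2)*5 = 138*5 = 690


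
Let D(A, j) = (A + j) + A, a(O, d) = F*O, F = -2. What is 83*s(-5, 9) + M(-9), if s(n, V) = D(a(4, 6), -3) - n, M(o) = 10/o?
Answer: -10468/9 ≈ -1163.1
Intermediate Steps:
a(O, d) = -2*O
D(A, j) = j + 2*A
s(n, V) = -19 - n (s(n, V) = (-3 + 2*(-2*4)) - n = (-3 + 2*(-8)) - n = (-3 - 16) - n = -19 - n)
83*s(-5, 9) + M(-9) = 83*(-19 - 1*(-5)) + 10/(-9) = 83*(-19 + 5) + 10*(-1/9) = 83*(-14) - 10/9 = -1162 - 10/9 = -10468/9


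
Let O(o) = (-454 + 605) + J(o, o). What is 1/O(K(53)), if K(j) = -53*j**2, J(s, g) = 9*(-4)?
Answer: 1/115 ≈ 0.0086956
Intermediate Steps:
J(s, g) = -36
O(o) = 115 (O(o) = (-454 + 605) - 36 = 151 - 36 = 115)
1/O(K(53)) = 1/115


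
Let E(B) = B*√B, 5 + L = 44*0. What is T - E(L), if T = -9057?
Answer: -9057 + 5*I*√5 ≈ -9057.0 + 11.18*I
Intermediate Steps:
L = -5 (L = -5 + 44*0 = -5 + 0 = -5)
E(B) = B^(3/2)
T - E(L) = -9057 - (-5)^(3/2) = -9057 - (-5)*I*√5 = -9057 + 5*I*√5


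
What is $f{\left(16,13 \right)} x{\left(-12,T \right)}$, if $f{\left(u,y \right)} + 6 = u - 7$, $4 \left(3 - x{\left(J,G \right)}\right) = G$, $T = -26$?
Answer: $\frac{57}{2} \approx 28.5$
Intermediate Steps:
$x{\left(J,G \right)} = 3 - \frac{G}{4}$
$f{\left(u,y \right)} = -13 + u$ ($f{\left(u,y \right)} = -6 + \left(u - 7\right) = -6 + \left(-7 + u\right) = -13 + u$)
$f{\left(16,13 \right)} x{\left(-12,T \right)} = \left(-13 + 16\right) \left(3 - - \frac{13}{2}\right) = 3 \left(3 + \frac{13}{2}\right) = 3 \cdot \frac{19}{2} = \frac{57}{2}$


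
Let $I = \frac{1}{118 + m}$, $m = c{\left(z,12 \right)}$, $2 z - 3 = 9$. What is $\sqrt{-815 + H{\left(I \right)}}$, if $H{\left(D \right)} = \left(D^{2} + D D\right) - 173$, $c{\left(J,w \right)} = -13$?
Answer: $\frac{i \sqrt{10892698}}{105} \approx 31.432 i$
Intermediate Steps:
$z = 6$ ($z = \frac{3}{2} + \frac{1}{2} \cdot 9 = \frac{3}{2} + \frac{9}{2} = 6$)
$m = -13$
$I = \frac{1}{105}$ ($I = \frac{1}{118 - 13} = \frac{1}{105} \approx 0.0095238$)
$H{\left(D \right)} = -173 + 2 D^{2}$ ($H{\left(D \right)} = \left(D^{2} + D^{2}\right) - 173 = 2 D^{2} - 173 = -173 + 2 D^{2}$)
$\sqrt{-815 + H{\left(I \right)}} = \sqrt{-815 - \left(173 - \frac{2}{11025}\right)} = \sqrt{-815 + \left(-173 + 2 \cdot \frac{1}{11025}\right)} = \sqrt{-815 + \left(-173 + \frac{2}{11025}\right)} = \sqrt{-815 - \frac{1907323}{11025}} = \sqrt{- \frac{10892698}{11025}} = \frac{i \sqrt{10892698}}{105}$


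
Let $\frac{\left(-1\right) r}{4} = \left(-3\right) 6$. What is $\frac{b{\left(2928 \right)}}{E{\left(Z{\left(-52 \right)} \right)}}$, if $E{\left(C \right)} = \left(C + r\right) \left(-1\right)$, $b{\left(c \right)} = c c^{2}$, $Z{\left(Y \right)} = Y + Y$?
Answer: $784446336$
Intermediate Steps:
$Z{\left(Y \right)} = 2 Y$
$b{\left(c \right)} = c^{3}$
$r = 72$ ($r = - 4 \left(\left(-3\right) 6\right) = \left(-4\right) \left(-18\right) = 72$)
$E{\left(C \right)} = -72 - C$ ($E{\left(C \right)} = \left(C + 72\right) \left(-1\right) = \left(72 + C\right) \left(-1\right) = -72 - C$)
$\frac{b{\left(2928 \right)}}{E{\left(Z{\left(-52 \right)} \right)}} = \frac{2928^{3}}{-72 - 2 \left(-52\right)} = \frac{25102282752}{-72 - -104} = \frac{25102282752}{-72 + 104} = \frac{25102282752}{32} = 25102282752 \cdot \frac{1}{32} = 784446336$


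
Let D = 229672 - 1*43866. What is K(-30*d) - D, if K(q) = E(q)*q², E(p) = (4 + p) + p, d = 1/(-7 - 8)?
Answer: -185774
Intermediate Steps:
d = -1/15 (d = 1/(-15) = -1/15 ≈ -0.066667)
E(p) = 4 + 2*p
K(q) = q²*(4 + 2*q) (K(q) = (4 + 2*q)*q² = q²*(4 + 2*q))
D = 185806 (D = 229672 - 43866 = 185806)
K(-30*d) - D = 2*(-30*(-1/15))²*(2 - 30*(-1/15)) - 1*185806 = 2*2²*(2 + 2) - 185806 = 2*4*4 - 185806 = 32 - 185806 = -185774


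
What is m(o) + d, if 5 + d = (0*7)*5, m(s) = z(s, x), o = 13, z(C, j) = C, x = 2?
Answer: 8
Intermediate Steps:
m(s) = s
d = -5 (d = -5 + (0*7)*5 = -5 + 0*5 = -5 + 0 = -5)
m(o) + d = 13 - 5 = 8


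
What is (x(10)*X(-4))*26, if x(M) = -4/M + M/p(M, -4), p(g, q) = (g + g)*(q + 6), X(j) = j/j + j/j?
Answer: -39/5 ≈ -7.8000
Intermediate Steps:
X(j) = 2 (X(j) = 1 + 1 = 2)
p(g, q) = 2*g*(6 + q) (p(g, q) = (2*g)*(6 + q) = 2*g*(6 + q))
x(M) = 1/4 - 4/M (x(M) = -4/M + M/((2*M*(6 - 4))) = -4/M + M/((2*M*2)) = -4/M + M/((4*M)) = -4/M + M*(1/(4*M)) = -4/M + 1/4 = 1/4 - 4/M)
(x(10)*X(-4))*26 = (((1/4)*(-16 + 10)/10)*2)*26 = (((1/4)*(1/10)*(-6))*2)*26 = -3/20*2*26 = -3/10*26 = -39/5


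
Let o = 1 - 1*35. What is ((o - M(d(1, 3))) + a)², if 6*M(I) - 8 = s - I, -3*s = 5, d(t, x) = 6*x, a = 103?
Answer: 1630729/324 ≈ 5033.1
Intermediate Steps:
s = -5/3 (s = -⅓*5 = -5/3 ≈ -1.6667)
o = -34 (o = 1 - 35 = -34)
M(I) = 19/18 - I/6 (M(I) = 4/3 + (-5/3 - I)/6 = 4/3 + (-5/18 - I/6) = 19/18 - I/6)
((o - M(d(1, 3))) + a)² = ((-34 - (19/18 - 3)) + 103)² = ((-34 - 1*(-35/18)) + 103)² = ((-34 + 35/18) + 103)² = (-577/18 + 103)² = (1277/18)² = 1630729/324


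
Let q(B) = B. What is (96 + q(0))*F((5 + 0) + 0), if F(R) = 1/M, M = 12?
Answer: 8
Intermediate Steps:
F(R) = 1/12
(96 + q(0))*F((5 + 0) + 0) = (96 + 0)*(1/12) = 96*(1/12) = 8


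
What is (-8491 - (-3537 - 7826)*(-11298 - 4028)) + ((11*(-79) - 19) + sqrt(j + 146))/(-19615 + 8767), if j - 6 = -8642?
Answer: -78719338671/452 - I*sqrt(8490)/10848 ≈ -1.7416e+8 - 0.0084938*I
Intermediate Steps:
j = -8636 (j = 6 - 8642 = -8636)
(-8491 - (-3537 - 7826)*(-11298 - 4028)) + ((11*(-79) - 19) + sqrt(j + 146))/(-19615 + 8767) = (-8491 - (-3537 - 7826)*(-11298 - 4028)) + ((11*(-79) - 19) + sqrt(-8636 + 146))/(-19615 + 8767) = (-8491 - (-11363)*(-15326)) + ((-869 - 19) + sqrt(-8490))/(-10848) = (-8491 - 1*174149338) + (-888 + I*sqrt(8490))*(-1/10848) = (-8491 - 174149338) + (37/452 - I*sqrt(8490)/10848) = -174157829 + (37/452 - I*sqrt(8490)/10848) = -78719338671/452 - I*sqrt(8490)/10848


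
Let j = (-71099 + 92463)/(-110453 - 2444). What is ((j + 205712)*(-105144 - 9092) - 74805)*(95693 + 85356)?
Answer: -480332673270059942365/112897 ≈ -4.2546e+15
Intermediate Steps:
j = -21364/112897 (j = 21364/(-112897) = 21364*(-1/112897) = -21364/112897 ≈ -0.18923)
((j + 205712)*(-105144 - 9092) - 74805)*(95693 + 85356) = ((-21364/112897 + 205712)*(-105144 - 9092) - 74805)*(95693 + 85356) = ((23224246300/112897)*(-114236) - 74805)*181049 = (-2653045000326800/112897 - 74805)*181049 = -2653053445586885/112897*181049 = -480332673270059942365/112897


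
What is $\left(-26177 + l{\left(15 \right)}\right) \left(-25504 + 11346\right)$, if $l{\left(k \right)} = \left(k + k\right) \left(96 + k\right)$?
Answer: $323467826$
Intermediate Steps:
$l{\left(k \right)} = 2 k \left(96 + k\right)$
$\left(-26177 + l{\left(15 \right)}\right) \left(-25504 + 11346\right) = \left(-26177 + 2 \cdot 15 \left(96 + 15\right)\right) \left(-25504 + 11346\right) = \left(-26177 + 2 \cdot 15 \cdot 111\right) \left(-14158\right) = \left(-26177 + 3330\right) \left(-14158\right) = \left(-22847\right) \left(-14158\right) = 323467826$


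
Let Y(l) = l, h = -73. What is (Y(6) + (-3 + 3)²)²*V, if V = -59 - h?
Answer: 504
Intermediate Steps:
V = 14 (V = -59 - 1*(-73) = -59 + 73 = 14)
(Y(6) + (-3 + 3)²)²*V = (6 + (-3 + 3)²)²*14 = (6 + 0²)²*14 = (6 + 0)²*14 = 6²*14 = 36*14 = 504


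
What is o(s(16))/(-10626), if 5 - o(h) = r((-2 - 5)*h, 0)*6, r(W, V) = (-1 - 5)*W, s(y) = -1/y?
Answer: -83/42504 ≈ -0.0019528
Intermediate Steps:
r(W, V) = -6*W
o(h) = 5 - 252*h (o(h) = 5 - (-6*(-2 - 5)*h)*6 = 5 - (-(-42)*h)*6 = 5 - 42*h*6 = 5 - 252*h)
o(s(16))/(-10626) = (5 - (-252)/16)/(-10626) = (5 - (-252)/16)*(-1/10626) = (5 - 252*(-1/16))*(-1/10626) = (5 + 63/4)*(-1/10626) = (83/4)*(-1/10626) = -83/42504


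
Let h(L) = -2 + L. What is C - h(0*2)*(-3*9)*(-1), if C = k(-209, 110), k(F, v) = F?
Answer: -155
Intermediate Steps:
C = -209
C - h(0*2)*(-3*9)*(-1) = -209 - (-2 + 0*2)*(-3*9)*(-1) = -209 - (-2 + 0)*(-27)*(-1) = -209 - (-2*(-27))*(-1) = -209 - 54*(-1) = -209 - 1*(-54) = -209 + 54 = -155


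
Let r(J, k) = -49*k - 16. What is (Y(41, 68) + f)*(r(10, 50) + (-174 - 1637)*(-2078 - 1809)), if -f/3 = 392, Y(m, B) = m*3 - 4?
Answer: -7437993787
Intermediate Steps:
r(J, k) = -16 - 49*k
Y(m, B) = -4 + 3*m (Y(m, B) = 3*m - 4 = -4 + 3*m)
f = -1176 (f = -3*392 = -1176)
(Y(41, 68) + f)*(r(10, 50) + (-174 - 1637)*(-2078 - 1809)) = ((-4 + 3*41) - 1176)*((-16 - 49*50) + (-174 - 1637)*(-2078 - 1809)) = ((-4 + 123) - 1176)*((-16 - 2450) - 1811*(-3887)) = (119 - 1176)*(-2466 + 7039357) = -1057*7036891 = -7437993787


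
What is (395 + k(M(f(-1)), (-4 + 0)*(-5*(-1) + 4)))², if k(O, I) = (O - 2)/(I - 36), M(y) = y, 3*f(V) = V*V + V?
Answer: 202236841/1296 ≈ 1.5605e+5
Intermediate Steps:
f(V) = V/3 + V²/3 (f(V) = (V*V + V)/3 = (V² + V)/3 = (V + V²)/3 = V/3 + V²/3)
k(O, I) = (-2 + O)/(-36 + I)
(395 + k(M(f(-1)), (-4 + 0)*(-5*(-1) + 4)))² = (395 + (-2 + (⅓)*(-1)*(1 - 1))/(-36 + (-4 + 0)*(-5*(-1) + 4)))² = (395 + (-2 + (⅓)*(-1)*0)/(-36 - 4*(5 + 4)))² = (395 + (-2 + 0)/(-36 - 4*9))² = (395 - 2/(-36 - 36))² = (395 - 2/(-72))² = (395 - 1/72*(-2))² = (395 + 1/36)² = (14221/36)² = 202236841/1296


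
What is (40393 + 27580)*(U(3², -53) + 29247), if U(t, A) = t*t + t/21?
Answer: 13954788927/7 ≈ 1.9935e+9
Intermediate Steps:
U(t, A) = t² + t/21 (U(t, A) = t² + t*(1/21) = t² + t/21)
(40393 + 27580)*(U(3², -53) + 29247) = (40393 + 27580)*(3²*(1/21 + 3²) + 29247) = 67973*(9*(1/21 + 9) + 29247) = 67973*(9*(190/21) + 29247) = 67973*(570/7 + 29247) = 67973*(205299/7) = 13954788927/7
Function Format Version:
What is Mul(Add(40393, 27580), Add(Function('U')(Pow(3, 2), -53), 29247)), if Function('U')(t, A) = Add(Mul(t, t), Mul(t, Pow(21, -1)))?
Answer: Rational(13954788927, 7) ≈ 1.9935e+9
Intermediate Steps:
Function('U')(t, A) = Add(Pow(t, 2), Mul(Rational(1, 21), t)) (Function('U')(t, A) = Add(Pow(t, 2), Mul(t, Rational(1, 21))) = Add(Pow(t, 2), Mul(Rational(1, 21), t)))
Mul(Add(40393, 27580), Add(Function('U')(Pow(3, 2), -53), 29247)) = Mul(Add(40393, 27580), Add(Mul(Pow(3, 2), Add(Rational(1, 21), Pow(3, 2))), 29247)) = Mul(67973, Add(Mul(9, Add(Rational(1, 21), 9)), 29247)) = Mul(67973, Add(Mul(9, Rational(190, 21)), 29247)) = Mul(67973, Add(Rational(570, 7), 29247)) = Mul(67973, Rational(205299, 7)) = Rational(13954788927, 7)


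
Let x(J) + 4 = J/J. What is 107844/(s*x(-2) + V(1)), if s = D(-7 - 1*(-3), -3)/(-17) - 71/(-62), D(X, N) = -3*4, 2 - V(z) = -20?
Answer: 113667576/17335 ≈ 6557.1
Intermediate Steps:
x(J) = -3 (x(J) = -4 + J/J = -4 + 1 = -3)
V(z) = 22 (V(z) = 2 - 1*(-20) = 2 + 20 = 22)
D(X, N) = -12
s = 1951/1054 (s = -12/(-17) - 71/(-62) = -12*(-1/17) - 71*(-1/62) = 12/17 + 71/62 = 1951/1054 ≈ 1.8510)
107844/(s*x(-2) + V(1)) = 107844/((1951/1054)*(-3) + 22) = 107844/(-5853/1054 + 22) = 107844/(17335/1054) = 107844*(1054/17335) = 113667576/17335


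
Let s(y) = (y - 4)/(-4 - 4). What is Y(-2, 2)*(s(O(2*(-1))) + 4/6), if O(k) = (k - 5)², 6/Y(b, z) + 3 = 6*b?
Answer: 119/60 ≈ 1.9833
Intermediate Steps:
Y(b, z) = 6/(-3 + 6*b)
O(k) = (-5 + k)²
s(y) = ½ - y/8 (s(y) = (-4 + y)/(-8) = (-4 + y)*(-⅛) = ½ - y/8)
Y(-2, 2)*(s(O(2*(-1))) + 4/6) = (2/(-1 + 2*(-2)))*((½ - (-5 + 2*(-1))²/8) + 4/6) = (2/(-1 - 4))*((½ - (-5 - 2)²/8) + 4*(⅙)) = (2/(-5))*((½ - ⅛*(-7)²) + ⅔) = (2*(-⅕))*((½ - ⅛*49) + ⅔) = -2*((½ - 49/8) + ⅔)/5 = -2*(-45/8 + ⅔)/5 = -⅖*(-119/24) = 119/60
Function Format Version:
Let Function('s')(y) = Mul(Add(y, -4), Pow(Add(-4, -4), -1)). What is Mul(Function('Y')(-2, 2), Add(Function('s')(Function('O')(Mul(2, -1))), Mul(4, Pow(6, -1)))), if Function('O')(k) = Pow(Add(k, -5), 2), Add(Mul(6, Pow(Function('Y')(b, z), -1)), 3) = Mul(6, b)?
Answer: Rational(119, 60) ≈ 1.9833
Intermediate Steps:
Function('Y')(b, z) = Mul(6, Pow(Add(-3, Mul(6, b)), -1))
Function('O')(k) = Pow(Add(-5, k), 2)
Function('s')(y) = Add(Rational(1, 2), Mul(Rational(-1, 8), y)) (Function('s')(y) = Mul(Add(-4, y), Pow(-8, -1)) = Mul(Add(-4, y), Rational(-1, 8)) = Add(Rational(1, 2), Mul(Rational(-1, 8), y)))
Mul(Function('Y')(-2, 2), Add(Function('s')(Function('O')(Mul(2, -1))), Mul(4, Pow(6, -1)))) = Mul(Mul(2, Pow(Add(-1, Mul(2, -2)), -1)), Add(Add(Rational(1, 2), Mul(Rational(-1, 8), Pow(Add(-5, Mul(2, -1)), 2))), Mul(4, Pow(6, -1)))) = Mul(Mul(2, Pow(Add(-1, -4), -1)), Add(Add(Rational(1, 2), Mul(Rational(-1, 8), Pow(Add(-5, -2), 2))), Mul(4, Rational(1, 6)))) = Mul(Mul(2, Pow(-5, -1)), Add(Add(Rational(1, 2), Mul(Rational(-1, 8), Pow(-7, 2))), Rational(2, 3))) = Mul(Mul(2, Rational(-1, 5)), Add(Add(Rational(1, 2), Mul(Rational(-1, 8), 49)), Rational(2, 3))) = Mul(Rational(-2, 5), Add(Add(Rational(1, 2), Rational(-49, 8)), Rational(2, 3))) = Mul(Rational(-2, 5), Add(Rational(-45, 8), Rational(2, 3))) = Mul(Rational(-2, 5), Rational(-119, 24)) = Rational(119, 60)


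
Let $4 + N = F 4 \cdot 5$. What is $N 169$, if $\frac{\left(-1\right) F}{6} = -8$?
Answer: $161564$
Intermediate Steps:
$F = 48$ ($F = \left(-6\right) \left(-8\right) = 48$)
$N = 956$ ($N = -4 + 48 \cdot 4 \cdot 5 = -4 + 192 \cdot 5 = -4 + 960 = 956$)
$N 169 = 956 \cdot 169 = 161564$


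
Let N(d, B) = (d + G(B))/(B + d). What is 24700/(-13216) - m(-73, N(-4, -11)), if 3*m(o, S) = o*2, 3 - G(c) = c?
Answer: 463859/9912 ≈ 46.798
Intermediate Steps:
G(c) = 3 - c
N(d, B) = (3 + d - B)/(B + d) (N(d, B) = (d + (3 - B))/(B + d) = (3 + d - B)/(B + d))
m(o, S) = 2*o/3 (m(o, S) = (o*2)/3 = (2*o)/3 = 2*o/3)
24700/(-13216) - m(-73, N(-4, -11)) = 24700/(-13216) - 2*(-73)/3 = 24700*(-1/13216) - 1*(-146/3) = -6175/3304 + 146/3 = 463859/9912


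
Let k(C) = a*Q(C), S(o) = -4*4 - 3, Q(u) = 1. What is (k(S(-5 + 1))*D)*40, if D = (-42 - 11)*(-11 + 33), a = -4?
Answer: 186560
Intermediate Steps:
S(o) = -19 (S(o) = -16 - 3 = -19)
D = -1166 (D = -53*22 = -1166)
k(C) = -4 (k(C) = -4*1 = -4)
(k(S(-5 + 1))*D)*40 = -4*(-1166)*40 = 4664*40 = 186560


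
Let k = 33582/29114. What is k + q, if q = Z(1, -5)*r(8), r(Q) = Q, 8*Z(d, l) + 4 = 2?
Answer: -12323/14557 ≈ -0.84653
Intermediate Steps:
Z(d, l) = -1/4 (Z(d, l) = -1/2 + (1/8)*2 = -1/2 + 1/4 = -1/4)
k = 16791/14557 (k = 33582*(1/29114) = 16791/14557 ≈ 1.1535)
q = -2 (q = -1/4*8 = -2)
k + q = 16791/14557 - 2 = -12323/14557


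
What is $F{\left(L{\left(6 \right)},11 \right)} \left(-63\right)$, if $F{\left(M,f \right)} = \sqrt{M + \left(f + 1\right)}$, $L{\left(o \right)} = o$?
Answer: $- 189 \sqrt{2} \approx -267.29$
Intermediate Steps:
$F{\left(M,f \right)} = \sqrt{1 + M + f}$ ($F{\left(M,f \right)} = \sqrt{M + \left(1 + f\right)} = \sqrt{1 + M + f}$)
$F{\left(L{\left(6 \right)},11 \right)} \left(-63\right) = \sqrt{1 + 6 + 11} \left(-63\right) = \sqrt{18} \left(-63\right) = 3 \sqrt{2} \left(-63\right) = - 189 \sqrt{2}$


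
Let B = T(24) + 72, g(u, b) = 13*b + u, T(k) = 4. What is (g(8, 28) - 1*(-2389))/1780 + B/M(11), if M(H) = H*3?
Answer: 226393/58740 ≈ 3.8542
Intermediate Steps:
g(u, b) = u + 13*b
B = 76 (B = 4 + 72 = 76)
M(H) = 3*H
(g(8, 28) - 1*(-2389))/1780 + B/M(11) = ((8 + 13*28) - 1*(-2389))/1780 + 76/((3*11)) = ((8 + 364) + 2389)*(1/1780) + 76/33 = (372 + 2389)*(1/1780) + 76*(1/33) = 2761*(1/1780) + 76/33 = 2761/1780 + 76/33 = 226393/58740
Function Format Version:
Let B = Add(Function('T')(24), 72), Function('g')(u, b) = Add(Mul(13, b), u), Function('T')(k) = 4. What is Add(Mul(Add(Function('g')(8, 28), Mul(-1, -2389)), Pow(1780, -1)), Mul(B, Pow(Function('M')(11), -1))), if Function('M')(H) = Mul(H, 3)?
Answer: Rational(226393, 58740) ≈ 3.8542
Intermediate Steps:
Function('g')(u, b) = Add(u, Mul(13, b))
B = 76 (B = Add(4, 72) = 76)
Function('M')(H) = Mul(3, H)
Add(Mul(Add(Function('g')(8, 28), Mul(-1, -2389)), Pow(1780, -1)), Mul(B, Pow(Function('M')(11), -1))) = Add(Mul(Add(Add(8, Mul(13, 28)), Mul(-1, -2389)), Pow(1780, -1)), Mul(76, Pow(Mul(3, 11), -1))) = Add(Mul(Add(Add(8, 364), 2389), Rational(1, 1780)), Mul(76, Pow(33, -1))) = Add(Mul(Add(372, 2389), Rational(1, 1780)), Mul(76, Rational(1, 33))) = Add(Mul(2761, Rational(1, 1780)), Rational(76, 33)) = Add(Rational(2761, 1780), Rational(76, 33)) = Rational(226393, 58740)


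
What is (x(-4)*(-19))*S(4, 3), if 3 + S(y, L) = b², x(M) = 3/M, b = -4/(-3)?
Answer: -209/12 ≈ -17.417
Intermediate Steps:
b = 4/3 (b = -4*(-⅓) = 4/3 ≈ 1.3333)
S(y, L) = -11/9 (S(y, L) = -3 + (4/3)² = -3 + 16/9 = -11/9)
(x(-4)*(-19))*S(4, 3) = ((3/(-4))*(-19))*(-11/9) = ((3*(-¼))*(-19))*(-11/9) = -¾*(-19)*(-11/9) = (57/4)*(-11/9) = -209/12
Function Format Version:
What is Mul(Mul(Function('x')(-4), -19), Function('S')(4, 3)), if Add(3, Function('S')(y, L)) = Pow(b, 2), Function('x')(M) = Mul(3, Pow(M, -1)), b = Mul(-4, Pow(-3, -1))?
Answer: Rational(-209, 12) ≈ -17.417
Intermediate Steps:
b = Rational(4, 3) (b = Mul(-4, Rational(-1, 3)) = Rational(4, 3) ≈ 1.3333)
Function('S')(y, L) = Rational(-11, 9) (Function('S')(y, L) = Add(-3, Pow(Rational(4, 3), 2)) = Add(-3, Rational(16, 9)) = Rational(-11, 9))
Mul(Mul(Function('x')(-4), -19), Function('S')(4, 3)) = Mul(Mul(Mul(3, Pow(-4, -1)), -19), Rational(-11, 9)) = Mul(Mul(Mul(3, Rational(-1, 4)), -19), Rational(-11, 9)) = Mul(Mul(Rational(-3, 4), -19), Rational(-11, 9)) = Mul(Rational(57, 4), Rational(-11, 9)) = Rational(-209, 12)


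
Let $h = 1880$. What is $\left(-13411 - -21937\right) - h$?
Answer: $6646$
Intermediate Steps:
$\left(-13411 - -21937\right) - h = \left(-13411 - -21937\right) - 1880 = \left(-13411 + 21937\right) - 1880 = 8526 - 1880 = 6646$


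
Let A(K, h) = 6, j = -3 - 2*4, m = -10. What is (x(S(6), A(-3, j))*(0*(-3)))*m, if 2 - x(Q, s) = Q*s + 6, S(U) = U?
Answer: 0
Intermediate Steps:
j = -11 (j = -3 - 8 = -11)
x(Q, s) = -4 - Q*s (x(Q, s) = 2 - (Q*s + 6) = 2 - (6 + Q*s) = 2 + (-6 - Q*s) = -4 - Q*s)
(x(S(6), A(-3, j))*(0*(-3)))*m = ((-4 - 1*6*6)*(0*(-3)))*(-10) = ((-4 - 36)*0)*(-10) = -40*0*(-10) = 0*(-10) = 0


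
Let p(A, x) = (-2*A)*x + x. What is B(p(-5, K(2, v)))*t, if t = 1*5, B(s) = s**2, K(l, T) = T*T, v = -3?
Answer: 49005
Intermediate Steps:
K(l, T) = T**2
p(A, x) = x - 2*A*x (p(A, x) = -2*A*x + x = x - 2*A*x)
t = 5
B(p(-5, K(2, v)))*t = ((-3)**2*(1 - 2*(-5)))**2*5 = (9*(1 + 10))**2*5 = (9*11)**2*5 = 99**2*5 = 9801*5 = 49005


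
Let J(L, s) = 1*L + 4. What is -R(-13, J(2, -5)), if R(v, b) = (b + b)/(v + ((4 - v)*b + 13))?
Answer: -2/17 ≈ -0.11765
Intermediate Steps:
J(L, s) = 4 + L (J(L, s) = L + 4 = 4 + L)
R(v, b) = 2*b/(13 + v + b*(4 - v)) (R(v, b) = (2*b)/(v + (b*(4 - v) + 13)) = (2*b)/(v + (13 + b*(4 - v))) = (2*b)/(13 + v + b*(4 - v)) = 2*b/(13 + v + b*(4 - v)))
-R(-13, J(2, -5)) = -2*(4 + 2)/(13 - 13 + 4*(4 + 2) - 1*(4 + 2)*(-13)) = -2*6/(13 - 13 + 4*6 - 1*6*(-13)) = -2*6/(13 - 13 + 24 + 78) = -2*6/102 = -1*2/17 = -2/17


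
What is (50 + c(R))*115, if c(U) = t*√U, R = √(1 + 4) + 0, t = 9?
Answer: 5750 + 1035*5^(¼) ≈ 7297.7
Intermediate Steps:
R = √5 (R = √5 + 0 = √5 ≈ 2.2361)
c(U) = 9*√U
(50 + c(R))*115 = (50 + 9*√(√5))*115 = (50 + 9*5^(¼))*115 = 5750 + 1035*5^(¼)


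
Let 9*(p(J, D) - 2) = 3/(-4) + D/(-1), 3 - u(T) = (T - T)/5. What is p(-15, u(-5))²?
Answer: 361/144 ≈ 2.5069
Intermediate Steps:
u(T) = 3 (u(T) = 3 - (T - T)/5 = 3 - 0/5 = 3 - 1*0 = 3 + 0 = 3)
p(J, D) = 23/12 - D/9 (p(J, D) = 2 + (3/(-4) + D/(-1))/9 = 2 + (3*(-¼) + D*(-1))/9 = 2 + (-¾ - D)/9 = 2 + (-1/12 - D/9) = 23/12 - D/9)
p(-15, u(-5))² = (23/12 - ⅑*3)² = (23/12 - ⅓)² = (19/12)² = 361/144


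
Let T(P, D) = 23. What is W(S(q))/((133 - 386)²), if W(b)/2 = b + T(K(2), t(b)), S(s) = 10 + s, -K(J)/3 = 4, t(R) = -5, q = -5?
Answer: 56/64009 ≈ 0.00087488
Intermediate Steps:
K(J) = -12 (K(J) = -3*4 = -12)
W(b) = 46 + 2*b (W(b) = 2*(b + 23) = 2*(23 + b) = 46 + 2*b)
W(S(q))/((133 - 386)²) = (46 + 2*(10 - 5))/((133 - 386)²) = (46 + 2*5)/((-253)²) = (46 + 10)/64009 = 56*(1/64009) = 56/64009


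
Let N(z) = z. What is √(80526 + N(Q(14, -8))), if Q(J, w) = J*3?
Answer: 6*√2238 ≈ 283.85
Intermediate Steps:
Q(J, w) = 3*J
√(80526 + N(Q(14, -8))) = √(80526 + 3*14) = √(80526 + 42) = √80568 = 6*√2238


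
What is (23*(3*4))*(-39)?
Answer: -10764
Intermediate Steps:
(23*(3*4))*(-39) = (23*12)*(-39) = 276*(-39) = -10764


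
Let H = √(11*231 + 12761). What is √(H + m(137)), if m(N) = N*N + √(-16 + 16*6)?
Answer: √(18769 + √15302 + 4*√5) ≈ 137.48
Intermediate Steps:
H = √15302 (H = √(2541 + 12761) = √15302 ≈ 123.70)
m(N) = N² + 4*√5 (m(N) = N² + √(-16 + 96) = N² + √80 = N² + 4*√5)
√(H + m(137)) = √(√15302 + (137² + 4*√5)) = √(√15302 + (18769 + 4*√5)) = √(18769 + √15302 + 4*√5)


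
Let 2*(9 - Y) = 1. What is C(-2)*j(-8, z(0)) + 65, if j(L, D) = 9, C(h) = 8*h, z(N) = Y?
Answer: -79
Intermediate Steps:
Y = 17/2 (Y = 9 - ½*1 = 9 - ½ = 17/2 ≈ 8.5000)
z(N) = 17/2
C(-2)*j(-8, z(0)) + 65 = (8*(-2))*9 + 65 = -16*9 + 65 = -144 + 65 = -79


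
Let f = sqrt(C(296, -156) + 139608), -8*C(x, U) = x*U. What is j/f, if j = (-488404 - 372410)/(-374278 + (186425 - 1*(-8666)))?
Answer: 47823*sqrt(36345)/723616835 ≈ 0.012599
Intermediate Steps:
j = 286938/59729 (j = -860814/(-374278 + (186425 + 8666)) = -860814/(-374278 + 195091) = -860814/(-179187) = -860814*(-1/179187) = 286938/59729 ≈ 4.8040)
C(x, U) = -U*x/8 (C(x, U) = -x*U/8 = -U*x/8)
f = 2*sqrt(36345) (f = sqrt(-1/8*(-156)*296 + 139608) = sqrt(5772 + 139608) = sqrt(145380) = 2*sqrt(36345) ≈ 381.29)
j/f = 286938/(59729*((2*sqrt(36345)))) = 286938*(sqrt(36345)/72690)/59729 = 47823*sqrt(36345)/723616835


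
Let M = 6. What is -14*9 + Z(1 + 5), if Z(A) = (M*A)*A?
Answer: 90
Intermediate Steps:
Z(A) = 6*A**2 (Z(A) = (6*A)*A = 6*A**2)
-14*9 + Z(1 + 5) = -14*9 + 6*(1 + 5)**2 = -126 + 6*6**2 = -126 + 6*36 = -126 + 216 = 90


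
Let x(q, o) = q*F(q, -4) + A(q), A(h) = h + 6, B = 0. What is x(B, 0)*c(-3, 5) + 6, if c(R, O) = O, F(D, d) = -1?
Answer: 36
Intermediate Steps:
A(h) = 6 + h
x(q, o) = 6 (x(q, o) = q*(-1) + (6 + q) = -q + (6 + q) = 6)
x(B, 0)*c(-3, 5) + 6 = 6*5 + 6 = 30 + 6 = 36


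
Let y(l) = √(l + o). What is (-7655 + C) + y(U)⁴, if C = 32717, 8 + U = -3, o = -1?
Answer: 25206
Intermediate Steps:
U = -11 (U = -8 - 3 = -11)
y(l) = √(-1 + l) (y(l) = √(l - 1) = √(-1 + l))
(-7655 + C) + y(U)⁴ = (-7655 + 32717) + (√(-1 - 11))⁴ = 25062 + (√(-12))⁴ = 25062 + (2*I*√3)⁴ = 25062 + 144 = 25206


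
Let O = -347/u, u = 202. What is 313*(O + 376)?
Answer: 23664365/202 ≈ 1.1715e+5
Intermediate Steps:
O = -347/202 ≈ -1.7178
313*(O + 376) = 313*(-347/202 + 376) = 313*(75605/202) = 23664365/202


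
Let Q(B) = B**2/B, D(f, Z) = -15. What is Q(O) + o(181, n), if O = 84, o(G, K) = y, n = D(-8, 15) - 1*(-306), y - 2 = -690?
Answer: -604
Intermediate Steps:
y = -688 (y = 2 - 690 = -688)
n = 291 (n = -15 - 1*(-306) = -15 + 306 = 291)
o(G, K) = -688
Q(B) = B
Q(O) + o(181, n) = 84 - 688 = -604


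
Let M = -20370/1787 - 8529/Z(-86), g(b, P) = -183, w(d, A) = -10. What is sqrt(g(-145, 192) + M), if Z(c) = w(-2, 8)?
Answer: sqrt(210283670310)/17870 ≈ 25.661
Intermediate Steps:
Z(c) = -10
M = 15037623/17870 (M = -20370/1787 - 8529/(-10) = -20370*1/1787 - 8529*(-1/10) = -20370/1787 + 8529/10 = 15037623/17870 ≈ 841.50)
sqrt(g(-145, 192) + M) = sqrt(-183 + 15037623/17870) = sqrt(11767413/17870) = sqrt(210283670310)/17870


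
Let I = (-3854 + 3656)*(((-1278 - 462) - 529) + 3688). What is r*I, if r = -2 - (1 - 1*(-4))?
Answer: 1966734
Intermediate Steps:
I = -280962 (I = -198*((-1740 - 529) + 3688) = -198*(-2269 + 3688) = -198*1419 = -280962)
r = -7 (r = -2 - (1 + 4) = -2 - 1*5 = -2 - 5 = -7)
r*I = -7*(-280962) = 1966734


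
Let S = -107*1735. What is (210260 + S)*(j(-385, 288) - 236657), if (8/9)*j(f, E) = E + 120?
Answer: -5814013770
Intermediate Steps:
j(f, E) = 135 + 9*E/8 (j(f, E) = 9*(E + 120)/8 = 9*(120 + E)/8 = 135 + 9*E/8)
S = -185645
(210260 + S)*(j(-385, 288) - 236657) = (210260 - 185645)*((135 + (9/8)*288) - 236657) = 24615*((135 + 324) - 236657) = 24615*(459 - 236657) = 24615*(-236198) = -5814013770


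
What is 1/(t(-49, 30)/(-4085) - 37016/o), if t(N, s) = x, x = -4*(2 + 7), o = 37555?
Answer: -4383205/4281668 ≈ -1.0237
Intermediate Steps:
x = -36 (x = -4*9 = -36)
t(N, s) = -36
1/(t(-49, 30)/(-4085) - 37016/o) = 1/(-36/(-4085) - 37016/37555) = 1/(-36*(-1/4085) - 37016*1/37555) = 1/(36/4085 - 5288/5365) = 1/(-4281668/4383205) = -4383205/4281668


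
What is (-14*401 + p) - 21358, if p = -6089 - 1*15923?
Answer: -48984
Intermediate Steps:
p = -22012 (p = -6089 - 15923 = -22012)
(-14*401 + p) - 21358 = (-14*401 - 22012) - 21358 = (-5614 - 22012) - 21358 = -27626 - 21358 = -48984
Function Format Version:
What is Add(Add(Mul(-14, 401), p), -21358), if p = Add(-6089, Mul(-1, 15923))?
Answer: -48984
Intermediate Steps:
p = -22012 (p = Add(-6089, -15923) = -22012)
Add(Add(Mul(-14, 401), p), -21358) = Add(Add(Mul(-14, 401), -22012), -21358) = Add(Add(-5614, -22012), -21358) = Add(-27626, -21358) = -48984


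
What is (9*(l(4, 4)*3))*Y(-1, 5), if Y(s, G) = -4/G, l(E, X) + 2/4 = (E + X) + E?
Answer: -1242/5 ≈ -248.40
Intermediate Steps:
l(E, X) = -1/2 + X + 2*E (l(E, X) = -1/2 + ((E + X) + E) = -1/2 + (X + 2*E) = -1/2 + X + 2*E)
(9*(l(4, 4)*3))*Y(-1, 5) = (9*((-1/2 + 4 + 2*4)*3))*(-4/5) = (9*((-1/2 + 4 + 8)*3))*(-4*1/5) = (9*((23/2)*3))*(-4/5) = (9*(69/2))*(-4/5) = (621/2)*(-4/5) = -1242/5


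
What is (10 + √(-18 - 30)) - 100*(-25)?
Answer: 2510 + 4*I*√3 ≈ 2510.0 + 6.9282*I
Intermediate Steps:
(10 + √(-18 - 30)) - 100*(-25) = (10 + √(-48)) + 2500 = (10 + 4*I*√3) + 2500 = 2510 + 4*I*√3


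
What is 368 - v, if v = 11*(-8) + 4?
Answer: 452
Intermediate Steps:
v = -84 (v = -88 + 4 = -84)
368 - v = 368 - 1*(-84) = 368 + 84 = 452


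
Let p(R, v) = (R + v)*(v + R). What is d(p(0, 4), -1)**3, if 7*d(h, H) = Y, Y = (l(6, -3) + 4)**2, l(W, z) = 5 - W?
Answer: 729/343 ≈ 2.1254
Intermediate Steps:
p(R, v) = (R + v)**2 (p(R, v) = (R + v)*(R + v) = (R + v)**2)
Y = 9 (Y = ((5 - 1*6) + 4)**2 = ((5 - 6) + 4)**2 = (-1 + 4)**2 = 3**2 = 9)
d(h, H) = 9/7 (d(h, H) = (1/7)*9 = 9/7)
d(p(0, 4), -1)**3 = (9/7)**3 = 729/343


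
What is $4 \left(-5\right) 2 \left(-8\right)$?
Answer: $320$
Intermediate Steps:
$4 \left(-5\right) 2 \left(-8\right) = \left(-20\right) 2 \left(-8\right) = \left(-40\right) \left(-8\right) = 320$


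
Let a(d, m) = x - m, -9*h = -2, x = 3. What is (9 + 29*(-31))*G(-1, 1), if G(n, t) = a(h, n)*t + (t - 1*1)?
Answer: -3560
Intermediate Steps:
h = 2/9 (h = -⅑*(-2) = 2/9 ≈ 0.22222)
a(d, m) = 3 - m
G(n, t) = -1 + t + t*(3 - n) (G(n, t) = (3 - n)*t + (t - 1*1) = t*(3 - n) + (t - 1) = t*(3 - n) + (-1 + t) = -1 + t + t*(3 - n))
(9 + 29*(-31))*G(-1, 1) = (9 + 29*(-31))*(-1 + 1 - 1*1*(-3 - 1)) = (9 - 899)*(-1 + 1 - 1*1*(-4)) = -890*(-1 + 1 + 4) = -890*4 = -3560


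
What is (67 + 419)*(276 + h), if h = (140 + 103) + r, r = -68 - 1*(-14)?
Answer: 225990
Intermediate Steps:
r = -54 (r = -68 + 14 = -54)
h = 189 (h = (140 + 103) - 54 = 243 - 54 = 189)
(67 + 419)*(276 + h) = (67 + 419)*(276 + 189) = 486*465 = 225990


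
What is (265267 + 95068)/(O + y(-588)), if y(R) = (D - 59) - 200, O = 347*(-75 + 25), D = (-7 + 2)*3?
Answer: -360335/17624 ≈ -20.446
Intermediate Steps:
D = -15 (D = -5*3 = -15)
O = -17350 (O = 347*(-50) = -17350)
y(R) = -274 (y(R) = (-15 - 59) - 200 = -74 - 200 = -274)
(265267 + 95068)/(O + y(-588)) = (265267 + 95068)/(-17350 - 274) = 360335/(-17624) = 360335*(-1/17624) = -360335/17624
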